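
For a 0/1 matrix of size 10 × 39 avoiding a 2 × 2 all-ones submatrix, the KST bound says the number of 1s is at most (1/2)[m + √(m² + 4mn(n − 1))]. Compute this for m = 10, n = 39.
z(10, 39; 2, 2) ≤ (1/2)[10 + √(10² + 4·10·39·38)] = (1/2)[10 + √59380] = 126.8401

Kővári–Sós–Turán: let r_1, ..., r_10 be the row sums and z = Σ r_i the total number of 1s. Each pair of columns can share at most one row with both entries 1 (else a 2×2 all-ones block appears), so Σ_i C(r_i, 2) ≤ C(39, 2) = 741. By convexity Σ_i C(r_i, 2) ≥ 10·C(z/10, 2) = z(z − 10)/(2·10), giving z² − 10z − 10·39·38 ≤ 0 and hence z ≤ (1/2)[10 + √(100 + 4·14820)] = (1/2)[10 + √59380] ≈ (1/2)(10 + 243.6801) = 126.8401.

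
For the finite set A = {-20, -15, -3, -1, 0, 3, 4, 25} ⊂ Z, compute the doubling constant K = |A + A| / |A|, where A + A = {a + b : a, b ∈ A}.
K = |A + A| / |A| = 33/8

Enumerate A + A = {a + b : a, b ∈ A}. With |A| = 8, there are |A|^2 = 64 ordered sum pairs; collecting distinct values, A + A = {-40, -35, -30, -23, -21, -20, -18, -17, -16, -15, -12, -11, -6, -4, -3, -2, -1, 0, 1, 2, 3, 4, 5, 6, 7, 8, 10, 22, 24, 25, 28, 29, 50}, so |A + A| = 33. Thus K = 33/8. For comparison, the minimum possible |A + A| over all 8-element sets is 2·8 − 1 = 15 (so min K = 15/8), attained only by arithmetic progressions.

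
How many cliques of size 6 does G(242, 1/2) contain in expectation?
E[# K_6] = C(242, 6) · (1/2)^C(6, 2) = 262080288316 / 2^15 = 65520072079/8192 ≈ 7998055.673706

For each 6-subset S of vertices (there are C(242, 6) = 262080288316 such S), let X_S = 1 if S induces a K_6 (all C(6, 2) = 15 edges present). Then P(X_S = 1) = (1/2)^15 = 1/32768. By linearity of expectation, E[# K_6] = C(242, 6) · (1/2)^15 = 262080288316 / 32768 = 65520072079/8192 ≈ 7998055.673706.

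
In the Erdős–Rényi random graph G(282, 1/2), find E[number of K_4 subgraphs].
E[# K_4] = C(282, 4) · (1/2)^C(4, 2) = 257932710 / 2^6 = 128966355/32 = 4030198.59375

For each 4-subset S of vertices (there are C(282, 4) = 257932710 such S), let X_S = 1 if S induces a K_4 (all C(4, 2) = 6 edges present). Then P(X_S = 1) = (1/2)^6 = 1/64. By linearity of expectation, E[# K_4] = C(282, 4) · (1/2)^6 = 257932710 / 64 = 128966355/32 = 4030198.59375.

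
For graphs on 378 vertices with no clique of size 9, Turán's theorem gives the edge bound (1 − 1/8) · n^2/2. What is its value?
Turán density bound = (7/8) · 378^2/2 = 250047/4 ≈ 62511.75

Turán's theorem: ex(n, K_{r+1}) is achieved by the complete r-partite Turán graph T(n, r) with parts as balanced as possible, and is at most (1 − 1/r) · n^2/2. For r = 8, n = 378: the density bound is (7/8) · 142884/2 = 250047/4 ≈ 62511.75. The integer-valued extremum is e(T(378, 8)) = 62511, which is strictly less than the density bound 250047/4 since 8 ∤ 378 (the parts of T(378, 8) cannot all be equal).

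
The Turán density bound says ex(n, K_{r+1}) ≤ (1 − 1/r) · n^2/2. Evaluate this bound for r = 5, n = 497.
Turán density bound = (4/5) · 497^2/2 = 494018/5 ≈ 98803.6

Turán's theorem: ex(n, K_{r+1}) is achieved by the complete r-partite Turán graph T(n, r) with parts as balanced as possible, and is at most (1 − 1/r) · n^2/2. For r = 5, n = 497: the density bound is (4/5) · 247009/2 = 494018/5 ≈ 98803.6. The integer-valued extremum is e(T(497, 5)) = 98803, which is strictly less than the density bound 494018/5 since 5 ∤ 497 (the parts of T(497, 5) cannot all be equal).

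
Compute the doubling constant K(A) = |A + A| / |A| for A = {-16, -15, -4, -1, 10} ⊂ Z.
K = |A + A| / |A| = 14/5

Enumerate A + A = {a + b : a, b ∈ A}. With |A| = 5, there are |A|^2 = 25 ordered sum pairs; collecting distinct values, A + A = {-32, -31, -30, -20, -19, -17, -16, -8, -6, -5, -2, 6, 9, 20}, so |A + A| = 14. Thus K = 14/5. For comparison, the minimum possible |A + A| over all 5-element sets is 2·5 − 1 = 9 (so min K = 9/5), attained only by arithmetic progressions.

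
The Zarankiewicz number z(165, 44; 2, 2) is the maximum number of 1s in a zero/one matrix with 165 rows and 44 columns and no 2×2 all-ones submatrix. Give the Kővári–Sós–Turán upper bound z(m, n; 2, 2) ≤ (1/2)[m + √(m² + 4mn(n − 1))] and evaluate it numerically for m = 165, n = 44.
z(165, 44; 2, 2) ≤ (1/2)[165 + √(165² + 4·165·44·43)] = (1/2)[165 + √1275945] = 647.2887

Kővári–Sós–Turán: let r_1, ..., r_165 be the row sums and z = Σ r_i the total number of 1s. Each pair of columns can share at most one row with both entries 1 (else a 2×2 all-ones block appears), so Σ_i C(r_i, 2) ≤ C(44, 2) = 946. By convexity Σ_i C(r_i, 2) ≥ 165·C(z/165, 2) = z(z − 165)/(2·165), giving z² − 165z − 165·44·43 ≤ 0 and hence z ≤ (1/2)[165 + √(27225 + 4·312180)] = (1/2)[165 + √1275945] ≈ (1/2)(165 + 1129.5774) = 647.2887.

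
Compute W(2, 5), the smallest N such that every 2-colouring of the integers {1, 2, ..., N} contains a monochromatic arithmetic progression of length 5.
W(2, 5) = 178

W(2, 5) = 178. The lower bound W(2, 5) > 177 comes from an explicit good 2-colouring of [1, 177]; the upper bound W(2, 5) ≤ 178 was verified by exhaustive search over 2-colourings of [1, 178].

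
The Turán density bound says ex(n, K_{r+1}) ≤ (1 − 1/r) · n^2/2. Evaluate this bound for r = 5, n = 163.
Turán density bound = (4/5) · 163^2/2 = 53138/5 ≈ 10627.6

Turán's theorem: ex(n, K_{r+1}) is achieved by the complete r-partite Turán graph T(n, r) with parts as balanced as possible, and is at most (1 − 1/r) · n^2/2. For r = 5, n = 163: the density bound is (4/5) · 26569/2 = 53138/5 ≈ 10627.6. The integer-valued extremum is e(T(163, 5)) = 10627, which is strictly less than the density bound 53138/5 since 5 ∤ 163 (the parts of T(163, 5) cannot all be equal).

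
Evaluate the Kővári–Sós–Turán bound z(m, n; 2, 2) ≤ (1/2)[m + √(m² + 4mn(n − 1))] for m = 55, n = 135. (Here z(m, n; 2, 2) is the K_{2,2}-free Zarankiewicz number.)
z(55, 135; 2, 2) ≤ (1/2)[55 + √(55² + 4·55·135·134)] = (1/2)[55 + √3982825] = 1025.3508

Kővári–Sós–Turán: let r_1, ..., r_55 be the row sums and z = Σ r_i the total number of 1s. Each pair of columns can share at most one row with both entries 1 (else a 2×2 all-ones block appears), so Σ_i C(r_i, 2) ≤ C(135, 2) = 9045. By convexity Σ_i C(r_i, 2) ≥ 55·C(z/55, 2) = z(z − 55)/(2·55), giving z² − 55z − 55·135·134 ≤ 0 and hence z ≤ (1/2)[55 + √(3025 + 4·994950)] = (1/2)[55 + √3982825] ≈ (1/2)(55 + 1995.7016) = 1025.3508.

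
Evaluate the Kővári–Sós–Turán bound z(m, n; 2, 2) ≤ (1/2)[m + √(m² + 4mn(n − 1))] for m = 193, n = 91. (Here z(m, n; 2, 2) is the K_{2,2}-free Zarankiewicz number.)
z(193, 91; 2, 2) ≤ (1/2)[193 + √(193² + 4·193·91·90)] = (1/2)[193 + √6359929] = 1357.445

Kővári–Sós–Turán: let r_1, ..., r_193 be the row sums and z = Σ r_i the total number of 1s. Each pair of columns can share at most one row with both entries 1 (else a 2×2 all-ones block appears), so Σ_i C(r_i, 2) ≤ C(91, 2) = 4095. By convexity Σ_i C(r_i, 2) ≥ 193·C(z/193, 2) = z(z − 193)/(2·193), giving z² − 193z − 193·91·90 ≤ 0 and hence z ≤ (1/2)[193 + √(37249 + 4·1580670)] = (1/2)[193 + √6359929] ≈ (1/2)(193 + 2521.89) = 1357.445.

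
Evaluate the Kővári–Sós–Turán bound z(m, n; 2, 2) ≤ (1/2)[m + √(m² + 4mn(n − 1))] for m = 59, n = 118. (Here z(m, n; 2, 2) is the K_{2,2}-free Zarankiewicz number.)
z(59, 118; 2, 2) ≤ (1/2)[59 + √(59² + 4·59·118·117)] = (1/2)[59 + √3261697] = 932.5084

Kővári–Sós–Turán: let r_1, ..., r_59 be the row sums and z = Σ r_i the total number of 1s. Each pair of columns can share at most one row with both entries 1 (else a 2×2 all-ones block appears), so Σ_i C(r_i, 2) ≤ C(118, 2) = 6903. By convexity Σ_i C(r_i, 2) ≥ 59·C(z/59, 2) = z(z − 59)/(2·59), giving z² − 59z − 59·118·117 ≤ 0 and hence z ≤ (1/2)[59 + √(3481 + 4·814554)] = (1/2)[59 + √3261697] ≈ (1/2)(59 + 1806.0169) = 932.5084.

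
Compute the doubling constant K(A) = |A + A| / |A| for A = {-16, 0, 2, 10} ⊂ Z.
K = |A + A| / |A| = 10/4 = 5/2

Enumerate A + A = {a + b : a, b ∈ A}. With |A| = 4, there are |A|^2 = 16 ordered sum pairs; collecting distinct values, A + A = {-32, -16, -14, -6, 0, 2, 4, 10, 12, 20}, so |A + A| = 10. Thus K = 10/4 = 5/2. For comparison, the minimum possible |A + A| over all 4-element sets is 2·4 − 1 = 7 (so min K = 7/4), attained only by arithmetic progressions.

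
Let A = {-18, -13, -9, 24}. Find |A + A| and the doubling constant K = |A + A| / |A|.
K = |A + A| / |A| = 10/4 = 5/2

Enumerate A + A = {a + b : a, b ∈ A}. With |A| = 4, there are |A|^2 = 16 ordered sum pairs; collecting distinct values, A + A = {-36, -31, -27, -26, -22, -18, 6, 11, 15, 48}, so |A + A| = 10. Thus K = 10/4 = 5/2. For comparison, the minimum possible |A + A| over all 4-element sets is 2·4 − 1 = 7 (so min K = 7/4), attained only by arithmetic progressions.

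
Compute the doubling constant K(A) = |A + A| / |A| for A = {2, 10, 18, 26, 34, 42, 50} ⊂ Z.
K = |A + A| / |A| = 13/7

Enumerate A + A = {a + b : a, b ∈ A}. With |A| = 7, there are |A|^2 = 49 ordered sum pairs; collecting distinct values, A + A = {4, 12, 20, 28, 36, 44, 52, 60, 68, 76, 84, 92, 100}, so |A + A| = 13. Thus K = 13/7. Here |A + A| = 2|A| − 1 = 13, the minimum possible — so K = 13/7 is minimal, which holds iff A is an arithmetic progression.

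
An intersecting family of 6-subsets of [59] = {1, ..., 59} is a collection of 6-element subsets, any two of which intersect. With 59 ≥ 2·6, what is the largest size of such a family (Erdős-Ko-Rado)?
max |F| = C(58, 5) = 4582116

The Erdős-Ko-Rado theorem states: for n ≥ 2k, an intersecting family of k-subsets of an n-element set has size at most C(n − 1, k − 1), with equality for 'star' families {A ⊆ [n] : |A| = k, i ∈ A} (fix an element i). For n = 59, k = 6: C(58, 5) = 4582116.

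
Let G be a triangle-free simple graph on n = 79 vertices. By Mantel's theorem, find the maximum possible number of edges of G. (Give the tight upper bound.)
ex(79, K_3) = ⌊79^2/4⌋ = 1560

Mantel (1907): a triangle-free graph on n vertices has at most ⌊n^2/4⌋ edges, with equality for the complete bipartite graph K_{⌊n/2⌋, ⌈n/2⌉}. For n = 79: ⌊79^2/4⌋ = ⌊6241/4⌋ = 1560. The extremal graph is K_{39, 40}, which has 39·40 = 1560 edges.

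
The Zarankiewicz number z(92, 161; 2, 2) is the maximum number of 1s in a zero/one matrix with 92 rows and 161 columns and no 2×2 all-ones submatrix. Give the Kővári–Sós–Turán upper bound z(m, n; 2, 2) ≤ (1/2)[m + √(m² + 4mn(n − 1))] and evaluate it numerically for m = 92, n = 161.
z(92, 161; 2, 2) ≤ (1/2)[92 + √(92² + 4·92·161·160)] = (1/2)[92 + √9488144] = 1586.1416

Kővári–Sós–Turán: let r_1, ..., r_92 be the row sums and z = Σ r_i the total number of 1s. Each pair of columns can share at most one row with both entries 1 (else a 2×2 all-ones block appears), so Σ_i C(r_i, 2) ≤ C(161, 2) = 12880. By convexity Σ_i C(r_i, 2) ≥ 92·C(z/92, 2) = z(z − 92)/(2·92), giving z² − 92z − 92·161·160 ≤ 0 and hence z ≤ (1/2)[92 + √(8464 + 4·2369920)] = (1/2)[92 + √9488144] ≈ (1/2)(92 + 3080.2831) = 1586.1416.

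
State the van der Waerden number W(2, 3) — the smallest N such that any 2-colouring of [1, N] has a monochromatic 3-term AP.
W(2, 3) = 9

Lower bound: the 2-colouring RRBBRRBB of {1, ..., 8} (R at positions {1, 2, 5, 6}, B at {3, 4, 7, 8}) contains no monochromatic 3-term AP, so W(2, 3) > 8. Upper bound: a case analysis on any 2-colouring of {1, ..., 9} forces such an AP. Hence W(2, 3) = 9.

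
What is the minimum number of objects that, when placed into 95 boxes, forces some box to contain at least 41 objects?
n = (41 − 1)·95 + 1 = 3801

By the generalised pigeonhole principle, to guarantee some box contains ≥ r objects we need more than (r − 1) · k objects total. Threshold: n = (r − 1) · k + 1. With r = 41 and k = 95: n = 40 · 95 + 1 = 3800 + 1 = 3801. For n = 3800 = 40 · 95, we can put exactly 40 objects in every box, avoiding 41 in any single one — so 3801 is tight.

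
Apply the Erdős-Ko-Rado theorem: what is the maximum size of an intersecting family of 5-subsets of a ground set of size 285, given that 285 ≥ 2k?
max |F| = C(284, 4) = 265368251

Erdős-Ko-Rado (1961): when n ≥ 2k, max |F| = C(n−1, k−1). The bound is attained by the star {A : i ∈ A} for any fixed i ∈ [n]. Here C(285−1, 5−1) = C(284, 4) = 265368251.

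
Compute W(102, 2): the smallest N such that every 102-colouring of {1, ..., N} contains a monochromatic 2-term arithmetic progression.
W(102, 2) = 102 + 1 = 103

A 2-term AP is any pair of integers, so a monochromatic 2-AP exists iff some colour is used at least twice. With 102 colours, the colouring i ↦ i on {1, ..., 102} uses each colour once, avoiding any monochromatic pair, so W(102, 2) > 102. For {1, ..., 103}, pigeonhole forces two integers of the same colour, which form a monochromatic 2-AP. Hence W(102, 2) = 103.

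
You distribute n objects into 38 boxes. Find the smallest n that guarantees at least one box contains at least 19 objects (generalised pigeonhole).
n = (19 − 1)·38 + 1 = 685

By the generalised pigeonhole principle, to guarantee some box contains ≥ r objects we need more than (r − 1) · k objects total. Threshold: n = (r − 1) · k + 1. With r = 19 and k = 38: n = 18 · 38 + 1 = 684 + 1 = 685. For n = 684 = 18 · 38, we can put exactly 18 objects in every box, avoiding 19 in any single one — so 685 is tight.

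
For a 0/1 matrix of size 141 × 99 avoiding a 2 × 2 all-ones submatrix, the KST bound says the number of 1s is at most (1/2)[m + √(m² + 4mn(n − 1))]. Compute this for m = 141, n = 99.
z(141, 99; 2, 2) ≤ (1/2)[141 + √(141² + 4·141·99·98)] = (1/2)[141 + √5491809] = 1242.2305

Kővári–Sós–Turán: let r_1, ..., r_141 be the row sums and z = Σ r_i the total number of 1s. Each pair of columns can share at most one row with both entries 1 (else a 2×2 all-ones block appears), so Σ_i C(r_i, 2) ≤ C(99, 2) = 4851. By convexity Σ_i C(r_i, 2) ≥ 141·C(z/141, 2) = z(z − 141)/(2·141), giving z² − 141z − 141·99·98 ≤ 0 and hence z ≤ (1/2)[141 + √(19881 + 4·1367982)] = (1/2)[141 + √5491809] ≈ (1/2)(141 + 2343.4609) = 1242.2305.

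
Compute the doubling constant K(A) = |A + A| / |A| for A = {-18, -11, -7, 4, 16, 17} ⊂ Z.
K = |A + A| / |A| = 20/6 = 10/3

Enumerate A + A = {a + b : a, b ∈ A}. With |A| = 6, there are |A|^2 = 36 ordered sum pairs; collecting distinct values, A + A = {-36, -29, -25, -22, -18, -14, -7, -3, -2, -1, 5, 6, 8, 9, 10, 20, 21, 32, 33, 34}, so |A + A| = 20. Thus K = 20/6 = 10/3. For comparison, the minimum possible |A + A| over all 6-element sets is 2·6 − 1 = 11 (so min K = 11/6), attained only by arithmetic progressions.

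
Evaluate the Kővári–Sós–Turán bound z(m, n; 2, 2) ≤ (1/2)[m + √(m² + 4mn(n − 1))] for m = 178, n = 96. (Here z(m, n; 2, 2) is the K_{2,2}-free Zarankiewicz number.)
z(178, 96; 2, 2) ≤ (1/2)[178 + √(178² + 4·178·96·95)] = (1/2)[178 + √6525124] = 1366.2161

Kővári–Sós–Turán: let r_1, ..., r_178 be the row sums and z = Σ r_i the total number of 1s. Each pair of columns can share at most one row with both entries 1 (else a 2×2 all-ones block appears), so Σ_i C(r_i, 2) ≤ C(96, 2) = 4560. By convexity Σ_i C(r_i, 2) ≥ 178·C(z/178, 2) = z(z − 178)/(2·178), giving z² − 178z − 178·96·95 ≤ 0 and hence z ≤ (1/2)[178 + √(31684 + 4·1623360)] = (1/2)[178 + √6525124] ≈ (1/2)(178 + 2554.4322) = 1366.2161.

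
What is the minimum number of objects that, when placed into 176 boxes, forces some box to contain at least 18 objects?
n = (18 − 1)·176 + 1 = 2993

By the generalised pigeonhole principle, to guarantee some box contains ≥ r objects we need more than (r − 1) · k objects total. Threshold: n = (r − 1) · k + 1. With r = 18 and k = 176: n = 17 · 176 + 1 = 2992 + 1 = 2993. For n = 2992 = 17 · 176, we can put exactly 17 objects in every box, avoiding 18 in any single one — so 2993 is tight.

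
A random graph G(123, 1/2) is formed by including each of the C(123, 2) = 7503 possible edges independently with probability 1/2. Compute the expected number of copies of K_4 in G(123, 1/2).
E[# K_4] = C(123, 4) · (1/2)^C(4, 2) = 9078630 / 2^6 = 4539315/32 = 141853.59375

For each 4-subset S of vertices (there are C(123, 4) = 9078630 such S), let X_S = 1 if S induces a K_4 (all C(4, 2) = 6 edges present). Then P(X_S = 1) = (1/2)^6 = 1/64. By linearity of expectation, E[# K_4] = C(123, 4) · (1/2)^6 = 9078630 / 64 = 4539315/32 = 141853.59375.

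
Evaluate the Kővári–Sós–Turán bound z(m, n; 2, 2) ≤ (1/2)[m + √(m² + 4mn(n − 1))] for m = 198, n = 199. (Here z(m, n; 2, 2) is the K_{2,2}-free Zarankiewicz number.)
z(198, 199; 2, 2) ≤ (1/2)[198 + √(198² + 4·198·199·198)] = (1/2)[198 + √31245588] = 2893.8877

Kővári–Sós–Turán: let r_1, ..., r_198 be the row sums and z = Σ r_i the total number of 1s. Each pair of columns can share at most one row with both entries 1 (else a 2×2 all-ones block appears), so Σ_i C(r_i, 2) ≤ C(199, 2) = 19701. By convexity Σ_i C(r_i, 2) ≥ 198·C(z/198, 2) = z(z − 198)/(2·198), giving z² − 198z − 198·199·198 ≤ 0 and hence z ≤ (1/2)[198 + √(39204 + 4·7801596)] = (1/2)[198 + √31245588] ≈ (1/2)(198 + 5589.7753) = 2893.8877.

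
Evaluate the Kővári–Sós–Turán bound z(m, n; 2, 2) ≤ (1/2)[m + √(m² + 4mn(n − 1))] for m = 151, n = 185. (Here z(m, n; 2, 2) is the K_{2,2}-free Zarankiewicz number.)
z(151, 185; 2, 2) ≤ (1/2)[151 + √(151² + 4·151·185·184)] = (1/2)[151 + √20582961] = 2343.9224

Kővári–Sós–Turán: let r_1, ..., r_151 be the row sums and z = Σ r_i the total number of 1s. Each pair of columns can share at most one row with both entries 1 (else a 2×2 all-ones block appears), so Σ_i C(r_i, 2) ≤ C(185, 2) = 17020. By convexity Σ_i C(r_i, 2) ≥ 151·C(z/151, 2) = z(z − 151)/(2·151), giving z² − 151z − 151·185·184 ≤ 0 and hence z ≤ (1/2)[151 + √(22801 + 4·5140040)] = (1/2)[151 + √20582961] ≈ (1/2)(151 + 4536.8448) = 2343.9224.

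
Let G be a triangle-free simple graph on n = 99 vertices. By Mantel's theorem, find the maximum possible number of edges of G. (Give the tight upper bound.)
ex(99, K_3) = ⌊99^2/4⌋ = 2450

Mantel (1907): a triangle-free graph on n vertices has at most ⌊n^2/4⌋ edges, with equality for the complete bipartite graph K_{⌊n/2⌋, ⌈n/2⌉}. For n = 99: ⌊99^2/4⌋ = ⌊9801/4⌋ = 2450. The extremal graph is K_{49, 50}, which has 49·50 = 2450 edges.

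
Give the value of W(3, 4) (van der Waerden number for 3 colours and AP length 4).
W(3, 4) = 293

W(3, 4) = 293. The lower bound W(3, 4) > 292 comes from an explicit good 3-colouring of [1, 292]; the upper bound W(3, 4) ≤ 293 was verified by exhaustive search over 3-colourings of [1, 293].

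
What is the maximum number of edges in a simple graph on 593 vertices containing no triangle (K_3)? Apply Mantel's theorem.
ex(593, K_3) = ⌊593^2/4⌋ = 87912

Mantel (1907): a triangle-free graph on n vertices has at most ⌊n^2/4⌋ edges, with equality for the complete bipartite graph K_{⌊n/2⌋, ⌈n/2⌉}. For n = 593: ⌊593^2/4⌋ = ⌊351649/4⌋ = 87912. The extremal graph is K_{296, 297}, which has 296·297 = 87912 edges.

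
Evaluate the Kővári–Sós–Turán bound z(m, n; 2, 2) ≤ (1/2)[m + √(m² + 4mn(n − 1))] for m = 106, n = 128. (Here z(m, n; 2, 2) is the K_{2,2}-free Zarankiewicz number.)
z(106, 128; 2, 2) ≤ (1/2)[106 + √(106² + 4·106·128·127)] = (1/2)[106 + √6903780] = 1366.7523

Kővári–Sós–Turán: let r_1, ..., r_106 be the row sums and z = Σ r_i the total number of 1s. Each pair of columns can share at most one row with both entries 1 (else a 2×2 all-ones block appears), so Σ_i C(r_i, 2) ≤ C(128, 2) = 8128. By convexity Σ_i C(r_i, 2) ≥ 106·C(z/106, 2) = z(z − 106)/(2·106), giving z² − 106z − 106·128·127 ≤ 0 and hence z ≤ (1/2)[106 + √(11236 + 4·1723136)] = (1/2)[106 + √6903780] ≈ (1/2)(106 + 2627.5045) = 1366.7523.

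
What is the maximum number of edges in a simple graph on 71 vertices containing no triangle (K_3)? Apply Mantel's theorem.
ex(71, K_3) = ⌊71^2/4⌋ = 1260

Mantel (1907): a triangle-free graph on n vertices has at most ⌊n^2/4⌋ edges, with equality for the complete bipartite graph K_{⌊n/2⌋, ⌈n/2⌉}. For n = 71: ⌊71^2/4⌋ = ⌊5041/4⌋ = 1260. The extremal graph is K_{35, 36}, which has 35·36 = 1260 edges.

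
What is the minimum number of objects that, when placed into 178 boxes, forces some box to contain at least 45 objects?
n = (45 − 1)·178 + 1 = 7833

By the generalised pigeonhole principle, to guarantee some box contains ≥ r objects we need more than (r − 1) · k objects total. Threshold: n = (r − 1) · k + 1. With r = 45 and k = 178: n = 44 · 178 + 1 = 7832 + 1 = 7833. For n = 7832 = 44 · 178, we can put exactly 44 objects in every box, avoiding 45 in any single one — so 7833 is tight.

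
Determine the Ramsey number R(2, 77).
R(2, 77) = 77

R(2, k) = k for all k ≥ 2: in a 2-colouring of K_k, either some edge is red (a red K_2) or all edges are blue (a blue K_k). And K_{76} coloured all-blue has no blue K_77, so R(2, 77) > 76. Hence R(2, 77) = 77.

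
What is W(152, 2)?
W(152, 2) = 152 + 1 = 153

A 2-term AP is any pair of integers, so a monochromatic 2-AP exists iff some colour is used at least twice. With 152 colours, the colouring i ↦ i on {1, ..., 152} uses each colour once, avoiding any monochromatic pair, so W(152, 2) > 152. For {1, ..., 153}, pigeonhole forces two integers of the same colour, which form a monochromatic 2-AP. Hence W(152, 2) = 153.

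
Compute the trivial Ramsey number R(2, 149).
R(2, 149) = 149

R(2, k) = k for all k ≥ 2: in a 2-colouring of K_k, either some edge is red (a red K_2) or all edges are blue (a blue K_k). And K_{148} coloured all-blue has no blue K_149, so R(2, 149) > 148. Hence R(2, 149) = 149.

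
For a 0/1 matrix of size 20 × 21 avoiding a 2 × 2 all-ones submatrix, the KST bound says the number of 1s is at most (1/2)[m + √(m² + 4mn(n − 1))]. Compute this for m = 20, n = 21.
z(20, 21; 2, 2) ≤ (1/2)[20 + √(20² + 4·20·21·20)] = (1/2)[20 + √34000] = 102.1954

Kővári–Sós–Turán: let r_1, ..., r_20 be the row sums and z = Σ r_i the total number of 1s. Each pair of columns can share at most one row with both entries 1 (else a 2×2 all-ones block appears), so Σ_i C(r_i, 2) ≤ C(21, 2) = 210. By convexity Σ_i C(r_i, 2) ≥ 20·C(z/20, 2) = z(z − 20)/(2·20), giving z² − 20z − 20·21·20 ≤ 0 and hence z ≤ (1/2)[20 + √(400 + 4·8400)] = (1/2)[20 + √34000] ≈ (1/2)(20 + 184.3909) = 102.1954.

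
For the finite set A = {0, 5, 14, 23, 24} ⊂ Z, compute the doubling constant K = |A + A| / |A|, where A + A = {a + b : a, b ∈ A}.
K = |A + A| / |A| = 14/5

Enumerate A + A = {a + b : a, b ∈ A}. With |A| = 5, there are |A|^2 = 25 ordered sum pairs; collecting distinct values, A + A = {0, 5, 10, 14, 19, 23, 24, 28, 29, 37, 38, 46, 47, 48}, so |A + A| = 14. Thus K = 14/5. For comparison, the minimum possible |A + A| over all 5-element sets is 2·5 − 1 = 9 (so min K = 9/5), attained only by arithmetic progressions.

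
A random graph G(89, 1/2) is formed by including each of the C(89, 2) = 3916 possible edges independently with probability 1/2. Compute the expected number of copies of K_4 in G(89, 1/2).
E[# K_4] = C(89, 4) · (1/2)^C(4, 2) = 2441626 / 2^6 = 1220813/32 = 38150.40625

For each 4-subset S of vertices (there are C(89, 4) = 2441626 such S), let X_S = 1 if S induces a K_4 (all C(4, 2) = 6 edges present). Then P(X_S = 1) = (1/2)^6 = 1/64. By linearity of expectation, E[# K_4] = C(89, 4) · (1/2)^6 = 2441626 / 64 = 1220813/32 = 38150.40625.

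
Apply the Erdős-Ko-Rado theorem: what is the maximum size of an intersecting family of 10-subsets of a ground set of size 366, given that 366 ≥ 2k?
max |F| = C(365, 9) = 286881012376213255

The Erdős-Ko-Rado theorem states: for n ≥ 2k, an intersecting family of k-subsets of an n-element set has size at most C(n − 1, k − 1), with equality for 'star' families {A ⊆ [n] : |A| = k, i ∈ A} (fix an element i). For n = 366, k = 10: C(365, 9) = 286881012376213255.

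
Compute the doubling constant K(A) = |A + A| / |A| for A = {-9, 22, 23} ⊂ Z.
K = |A + A| / |A| = 6/3 = 2

Enumerate A + A = {a + b : a, b ∈ A}. With |A| = 3, there are |A|^2 = 9 ordered sum pairs; collecting distinct values, A + A = {-18, 13, 14, 44, 45, 46}, so |A + A| = 6. Thus K = 6/3 = 2. For comparison, the minimum possible |A + A| over all 3-element sets is 2·3 − 1 = 5 (so min K = 5/3), attained only by arithmetic progressions.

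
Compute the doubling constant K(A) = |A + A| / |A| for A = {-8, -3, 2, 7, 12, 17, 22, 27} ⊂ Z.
K = |A + A| / |A| = 15/8

Enumerate A + A = {a + b : a, b ∈ A}. With |A| = 8, there are |A|^2 = 64 ordered sum pairs; collecting distinct values, A + A = {-16, -11, -6, -1, 4, 9, 14, 19, 24, 29, 34, 39, 44, 49, 54}, so |A + A| = 15. Thus K = 15/8. Here |A + A| = 2|A| − 1 = 15, the minimum possible — so K = 15/8 is minimal, which holds iff A is an arithmetic progression.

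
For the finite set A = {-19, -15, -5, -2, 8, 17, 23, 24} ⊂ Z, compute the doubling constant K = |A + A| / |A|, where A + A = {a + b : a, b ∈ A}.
K = |A + A| / |A| = 35/8

Enumerate A + A = {a + b : a, b ∈ A}. With |A| = 8, there are |A|^2 = 64 ordered sum pairs; collecting distinct values, A + A = {-38, -34, -30, -24, -21, -20, -17, -11, -10, -7, -4, -2, 2, 3, 4, 5, 6, 8, 9, 12, 15, 16, 18, 19, 21, 22, 25, 31, 32, 34, 40, 41, 46, 47, 48}, so |A + A| = 35. Thus K = 35/8. For comparison, the minimum possible |A + A| over all 8-element sets is 2·8 − 1 = 15 (so min K = 15/8), attained only by arithmetic progressions.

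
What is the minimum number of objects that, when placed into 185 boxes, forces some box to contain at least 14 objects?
n = (14 − 1)·185 + 1 = 2406

By the generalised pigeonhole principle, to guarantee some box contains ≥ r objects we need more than (r − 1) · k objects total. Threshold: n = (r − 1) · k + 1. With r = 14 and k = 185: n = 13 · 185 + 1 = 2405 + 1 = 2406. For n = 2405 = 13 · 185, we can put exactly 13 objects in every box, avoiding 14 in any single one — so 2406 is tight.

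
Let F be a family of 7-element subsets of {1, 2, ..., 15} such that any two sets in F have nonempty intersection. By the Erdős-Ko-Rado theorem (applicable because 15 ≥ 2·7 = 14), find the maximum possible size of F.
max |F| = C(14, 6) = 3003

The Erdős-Ko-Rado theorem states: for n ≥ 2k, an intersecting family of k-subsets of an n-element set has size at most C(n − 1, k − 1), with equality for 'star' families {A ⊆ [n] : |A| = k, i ∈ A} (fix an element i). For n = 15, k = 7: C(14, 6) = 3003.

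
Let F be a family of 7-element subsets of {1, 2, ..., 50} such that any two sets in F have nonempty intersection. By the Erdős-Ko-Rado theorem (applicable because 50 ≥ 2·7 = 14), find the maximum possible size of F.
max |F| = C(49, 6) = 13983816

Erdős-Ko-Rado (1961): when n ≥ 2k, max |F| = C(n−1, k−1). The bound is attained by the star {A : i ∈ A} for any fixed i ∈ [n]. Here C(50−1, 7−1) = C(49, 6) = 13983816.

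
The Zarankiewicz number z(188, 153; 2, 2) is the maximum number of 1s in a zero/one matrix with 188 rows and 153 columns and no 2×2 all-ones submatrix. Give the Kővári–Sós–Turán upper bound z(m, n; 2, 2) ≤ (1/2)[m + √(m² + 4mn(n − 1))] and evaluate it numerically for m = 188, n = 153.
z(188, 153; 2, 2) ≤ (1/2)[188 + √(188² + 4·188·153·152)] = (1/2)[188 + √17523856] = 2187.0752

Kővári–Sós–Turán: let r_1, ..., r_188 be the row sums and z = Σ r_i the total number of 1s. Each pair of columns can share at most one row with both entries 1 (else a 2×2 all-ones block appears), so Σ_i C(r_i, 2) ≤ C(153, 2) = 11628. By convexity Σ_i C(r_i, 2) ≥ 188·C(z/188, 2) = z(z − 188)/(2·188), giving z² − 188z − 188·153·152 ≤ 0 and hence z ≤ (1/2)[188 + √(35344 + 4·4372128)] = (1/2)[188 + √17523856] ≈ (1/2)(188 + 4186.1505) = 2187.0752.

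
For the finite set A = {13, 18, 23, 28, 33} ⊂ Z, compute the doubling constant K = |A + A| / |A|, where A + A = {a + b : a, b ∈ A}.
K = |A + A| / |A| = 9/5

Enumerate A + A = {a + b : a, b ∈ A}. With |A| = 5, there are |A|^2 = 25 ordered sum pairs; collecting distinct values, A + A = {26, 31, 36, 41, 46, 51, 56, 61, 66}, so |A + A| = 9. Thus K = 9/5. Here |A + A| = 2|A| − 1 = 9, the minimum possible — so K = 9/5 is minimal, which holds iff A is an arithmetic progression.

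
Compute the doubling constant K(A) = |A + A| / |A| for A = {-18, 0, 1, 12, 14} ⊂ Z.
K = |A + A| / |A| = 15/5 = 3

Enumerate A + A = {a + b : a, b ∈ A}. With |A| = 5, there are |A|^2 = 25 ordered sum pairs; collecting distinct values, A + A = {-36, -18, -17, -6, -4, 0, 1, 2, 12, 13, 14, 15, 24, 26, 28}, so |A + A| = 15. Thus K = 15/5 = 3. For comparison, the minimum possible |A + A| over all 5-element sets is 2·5 − 1 = 9 (so min K = 9/5), attained only by arithmetic progressions.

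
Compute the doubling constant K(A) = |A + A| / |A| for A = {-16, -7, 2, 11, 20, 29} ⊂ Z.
K = |A + A| / |A| = 11/6

Enumerate A + A = {a + b : a, b ∈ A}. With |A| = 6, there are |A|^2 = 36 ordered sum pairs; collecting distinct values, A + A = {-32, -23, -14, -5, 4, 13, 22, 31, 40, 49, 58}, so |A + A| = 11. Thus K = 11/6. Here |A + A| = 2|A| − 1 = 11, the minimum possible — so K = 11/6 is minimal, which holds iff A is an arithmetic progression.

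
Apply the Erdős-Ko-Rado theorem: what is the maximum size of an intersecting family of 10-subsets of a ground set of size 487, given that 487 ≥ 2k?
max |F| = C(486, 9) = 3869048995295707080

The Erdős-Ko-Rado theorem states: for n ≥ 2k, an intersecting family of k-subsets of an n-element set has size at most C(n − 1, k − 1), with equality for 'star' families {A ⊆ [n] : |A| = k, i ∈ A} (fix an element i). For n = 487, k = 10: C(486, 9) = 3869048995295707080.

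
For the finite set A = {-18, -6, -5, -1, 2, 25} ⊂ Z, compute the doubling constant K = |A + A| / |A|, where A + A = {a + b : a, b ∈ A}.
K = |A + A| / |A| = 21/6 = 7/2

Enumerate A + A = {a + b : a, b ∈ A}. With |A| = 6, there are |A|^2 = 36 ordered sum pairs; collecting distinct values, A + A = {-36, -24, -23, -19, -16, -12, -11, -10, -7, -6, -4, -3, -2, 1, 4, 7, 19, 20, 24, 27, 50}, so |A + A| = 21. Thus K = 21/6 = 7/2. For comparison, the minimum possible |A + A| over all 6-element sets is 2·6 − 1 = 11 (so min K = 11/6), attained only by arithmetic progressions.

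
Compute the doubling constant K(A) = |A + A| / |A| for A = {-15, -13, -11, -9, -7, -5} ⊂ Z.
K = |A + A| / |A| = 11/6

Enumerate A + A = {a + b : a, b ∈ A}. With |A| = 6, there are |A|^2 = 36 ordered sum pairs; collecting distinct values, A + A = {-30, -28, -26, -24, -22, -20, -18, -16, -14, -12, -10}, so |A + A| = 11. Thus K = 11/6. Here |A + A| = 2|A| − 1 = 11, the minimum possible — so K = 11/6 is minimal, which holds iff A is an arithmetic progression.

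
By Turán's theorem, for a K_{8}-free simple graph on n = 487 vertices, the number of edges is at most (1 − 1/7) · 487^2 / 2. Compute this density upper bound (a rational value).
Turán density bound = (6/7) · 487^2/2 = 711507/7 ≈ 101643.8571

Turán's theorem: ex(n, K_{r+1}) is achieved by the complete r-partite Turán graph T(n, r) with parts as balanced as possible, and is at most (1 − 1/r) · n^2/2. For r = 7, n = 487: the density bound is (6/7) · 237169/2 = 711507/7 ≈ 101643.8571. The integer-valued extremum is e(T(487, 7)) = 101643, which is strictly less than the density bound 711507/7 since 7 ∤ 487 (the parts of T(487, 7) cannot all be equal).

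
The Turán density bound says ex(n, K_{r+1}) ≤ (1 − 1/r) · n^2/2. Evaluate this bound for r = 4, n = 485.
Turán density bound = (3/4) · 485^2/2 = 705675/8 ≈ 88209.375

Turán's theorem: ex(n, K_{r+1}) is achieved by the complete r-partite Turán graph T(n, r) with parts as balanced as possible, and is at most (1 − 1/r) · n^2/2. For r = 4, n = 485: the density bound is (3/4) · 235225/2 = 705675/8 ≈ 88209.375. The integer-valued extremum is e(T(485, 4)) = 88209, which is strictly less than the density bound 705675/8 since 4 ∤ 485 (the parts of T(485, 4) cannot all be equal).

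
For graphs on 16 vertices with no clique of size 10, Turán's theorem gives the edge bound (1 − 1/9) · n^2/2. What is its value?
Turán density bound = (8/9) · 16^2/2 = 1024/9 ≈ 113.7778

Turán's theorem: ex(n, K_{r+1}) is achieved by the complete r-partite Turán graph T(n, r) with parts as balanced as possible, and is at most (1 − 1/r) · n^2/2. For r = 9, n = 16: the density bound is (8/9) · 256/2 = 1024/9 ≈ 113.7778. The integer-valued extremum is e(T(16, 9)) = 113, which is strictly less than the density bound 1024/9 since 9 ∤ 16 (the parts of T(16, 9) cannot all be equal).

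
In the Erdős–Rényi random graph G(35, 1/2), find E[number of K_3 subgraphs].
E[# K_3] = C(35, 3) · (1/2)^C(3, 2) = 6545 / 2^3 = 818.125

For each 3-subset S of vertices (there are C(35, 3) = 6545 such S), let X_S = 1 if S induces a K_3 (all C(3, 2) = 3 edges present). Then P(X_S = 1) = (1/2)^3 = 1/8. By linearity of expectation, E[# K_3] = C(35, 3) · (1/2)^3 = 6545 / 8 = 818.125.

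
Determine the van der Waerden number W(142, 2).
W(142, 2) = 142 + 1 = 143

A 2-term AP is any pair of integers, so a monochromatic 2-AP exists iff some colour is used at least twice. With 142 colours, the colouring i ↦ i on {1, ..., 142} uses each colour once, avoiding any monochromatic pair, so W(142, 2) > 142. For {1, ..., 143}, pigeonhole forces two integers of the same colour, which form a monochromatic 2-AP. Hence W(142, 2) = 143.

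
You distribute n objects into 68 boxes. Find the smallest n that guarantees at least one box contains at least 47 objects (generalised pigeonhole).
n = (47 − 1)·68 + 1 = 3129

By the generalised pigeonhole principle, to guarantee some box contains ≥ r objects we need more than (r − 1) · k objects total. Threshold: n = (r − 1) · k + 1. With r = 47 and k = 68: n = 46 · 68 + 1 = 3128 + 1 = 3129. For n = 3128 = 46 · 68, we can put exactly 46 objects in every box, avoiding 47 in any single one — so 3129 is tight.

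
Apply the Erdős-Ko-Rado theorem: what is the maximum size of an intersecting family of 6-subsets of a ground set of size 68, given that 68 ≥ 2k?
max |F| = C(67, 5) = 9657648

Erdős-Ko-Rado (1961): when n ≥ 2k, max |F| = C(n−1, k−1). The bound is attained by the star {A : i ∈ A} for any fixed i ∈ [n]. Here C(68−1, 6−1) = C(67, 5) = 9657648.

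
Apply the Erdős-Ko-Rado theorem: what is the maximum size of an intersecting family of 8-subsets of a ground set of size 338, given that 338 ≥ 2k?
max |F| = C(337, 7) = 91989916924632

Erdős-Ko-Rado (1961): when n ≥ 2k, max |F| = C(n−1, k−1). The bound is attained by the star {A : i ∈ A} for any fixed i ∈ [n]. Here C(338−1, 8−1) = C(337, 7) = 91989916924632.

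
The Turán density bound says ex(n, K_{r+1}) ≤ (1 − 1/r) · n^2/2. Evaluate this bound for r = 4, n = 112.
Turán density bound = (3/4) · 112^2/2 = 4704

Turán's theorem: ex(n, K_{r+1}) is achieved by the complete r-partite Turán graph T(n, r) with parts as balanced as possible, and is at most (1 − 1/r) · n^2/2. For r = 4, n = 112: the density bound is (3/4) · 12544/2 = 4704. Since 4 ∣ 112, the Turán graph T(112, 4) has parts of equal size 28, and its edge count e(T(112, 4)) = 4704 attains the density bound exactly.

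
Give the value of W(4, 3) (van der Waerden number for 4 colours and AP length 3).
W(4, 3) = 76

This is a classical value, W(4, 3) = 76, established by combining an explicit 4-colouring of {1, ..., 75} with no monochromatic 3-AP (giving the lower bound W(4, 3) > 75) and a finite case analysis / exhaustive computer search showing every 4-colouring of {1, ..., 76} has such an AP.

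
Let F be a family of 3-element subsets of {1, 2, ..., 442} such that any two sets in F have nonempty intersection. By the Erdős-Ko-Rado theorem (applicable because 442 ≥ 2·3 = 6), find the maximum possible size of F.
max |F| = C(441, 2) = 97020

Erdős-Ko-Rado (1961): when n ≥ 2k, max |F| = C(n−1, k−1). The bound is attained by the star {A : i ∈ A} for any fixed i ∈ [n]. Here C(442−1, 3−1) = C(441, 2) = 97020.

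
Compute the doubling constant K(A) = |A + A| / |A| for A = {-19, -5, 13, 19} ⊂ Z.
K = |A + A| / |A| = 10/4 = 5/2

Enumerate A + A = {a + b : a, b ∈ A}. With |A| = 4, there are |A|^2 = 16 ordered sum pairs; collecting distinct values, A + A = {-38, -24, -10, -6, 0, 8, 14, 26, 32, 38}, so |A + A| = 10. Thus K = 10/4 = 5/2. For comparison, the minimum possible |A + A| over all 4-element sets is 2·4 − 1 = 7 (so min K = 7/4), attained only by arithmetic progressions.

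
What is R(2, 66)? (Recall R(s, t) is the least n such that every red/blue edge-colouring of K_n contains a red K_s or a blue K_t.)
R(2, 66) = 66

R(2, k) = k for all k ≥ 2: in a 2-colouring of K_k, either some edge is red (a red K_2) or all edges are blue (a blue K_k). And K_{65} coloured all-blue has no blue K_66, so R(2, 66) > 65. Hence R(2, 66) = 66.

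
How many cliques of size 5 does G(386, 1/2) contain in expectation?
E[# K_5] = C(386, 5) · (1/2)^C(5, 2) = 69576110912 / 2^10 = 1087126733/16 = 67945420.8125

For each 5-subset S of vertices (there are C(386, 5) = 69576110912 such S), let X_S = 1 if S induces a K_5 (all C(5, 2) = 10 edges present). Then P(X_S = 1) = (1/2)^10 = 1/1024. By linearity of expectation, E[# K_5] = C(386, 5) · (1/2)^10 = 69576110912 / 1024 = 1087126733/16 = 67945420.8125.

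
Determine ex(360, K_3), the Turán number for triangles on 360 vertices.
ex(360, K_3) = ⌊360^2/4⌋ = 32400

Mantel (1907): a triangle-free graph on n vertices has at most ⌊n^2/4⌋ edges, with equality for the complete bipartite graph K_{⌊n/2⌋, ⌈n/2⌉}. For n = 360: ⌊360^2/4⌋ = ⌊129600/4⌋ = 32400. The extremal graph is K_{180, 180}, which has 180·180 = 32400 edges.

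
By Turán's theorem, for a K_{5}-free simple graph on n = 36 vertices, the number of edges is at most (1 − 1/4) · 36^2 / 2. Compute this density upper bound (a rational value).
Turán density bound = (3/4) · 36^2/2 = 486

Turán's theorem: ex(n, K_{r+1}) is achieved by the complete r-partite Turán graph T(n, r) with parts as balanced as possible, and is at most (1 − 1/r) · n^2/2. For r = 4, n = 36: the density bound is (3/4) · 1296/2 = 486. Since 4 ∣ 36, the Turán graph T(36, 4) has parts of equal size 9, and its edge count e(T(36, 4)) = 486 attains the density bound exactly.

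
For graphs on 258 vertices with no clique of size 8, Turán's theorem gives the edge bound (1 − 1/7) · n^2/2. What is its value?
Turán density bound = (6/7) · 258^2/2 = 199692/7 ≈ 28527.4286

Turán's theorem: ex(n, K_{r+1}) is achieved by the complete r-partite Turán graph T(n, r) with parts as balanced as possible, and is at most (1 − 1/r) · n^2/2. For r = 7, n = 258: the density bound is (6/7) · 66564/2 = 199692/7 ≈ 28527.4286. The integer-valued extremum is e(T(258, 7)) = 28527, which is strictly less than the density bound 199692/7 since 7 ∤ 258 (the parts of T(258, 7) cannot all be equal).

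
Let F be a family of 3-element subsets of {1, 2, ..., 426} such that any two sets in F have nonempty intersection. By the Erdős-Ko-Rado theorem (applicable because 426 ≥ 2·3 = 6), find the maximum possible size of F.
max |F| = C(425, 2) = 90100

Erdős-Ko-Rado (1961): when n ≥ 2k, max |F| = C(n−1, k−1). The bound is attained by the star {A : i ∈ A} for any fixed i ∈ [n]. Here C(426−1, 3−1) = C(425, 2) = 90100.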